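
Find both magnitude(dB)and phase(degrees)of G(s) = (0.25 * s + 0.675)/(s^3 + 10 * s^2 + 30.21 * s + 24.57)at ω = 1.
Substitute s = j*1: G(j1) = 0.0160836 - 0.015086j.
|G| = 20*log₁₀(sqrt(Re²+Im²)) = -33.13 dB.
∠G = atan2(Im, Re) = -43.17°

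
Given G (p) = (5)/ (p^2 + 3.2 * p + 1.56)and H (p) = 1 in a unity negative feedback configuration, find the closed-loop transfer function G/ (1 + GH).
Closed-loop T = G/(1+GH).
Numerator: G_num * H_den = 5.
Denominator: G_den * H_den + G_num * H_num = (p^2 + 3.2*p + 1.56) + (5) = p^2 + 3.2*p + 6.56.
T(p) = (5)/(p^2 + 3.2*p + 6.56)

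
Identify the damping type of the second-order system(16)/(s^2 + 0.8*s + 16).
Standard form: ωn²/(s²+2ζωn·s+ωn²) gives ωn=4, ζ=0.1.
Underdamped (ζ = 0.1 < 1)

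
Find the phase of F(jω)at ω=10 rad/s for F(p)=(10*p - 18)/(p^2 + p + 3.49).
Substitute p = j*10: F(j10) = 0.290751 - 1.00604j.
∠F(j10) = atan2(Im, Re) = atan2(-1.00604, 0.290751) = -73.88°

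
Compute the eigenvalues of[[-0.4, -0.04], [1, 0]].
Eigenvalues solve det(λI - A) = 0.
Characteristic polynomial: λ^2 + 0.4*λ + 0.04 = 0.
Factor: (λ + 0.2)(λ + 0.2) = 0.
Roots: -0.2, -0.2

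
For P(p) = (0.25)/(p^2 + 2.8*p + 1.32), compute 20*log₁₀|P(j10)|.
Substitute p = j*10: P(j10) = -0.00234467 - 0.000665289j.
|P(j10)| = sqrt(Re² + Im²) = 0.002437.
20*log₁₀(0.002437) = -52.26 dB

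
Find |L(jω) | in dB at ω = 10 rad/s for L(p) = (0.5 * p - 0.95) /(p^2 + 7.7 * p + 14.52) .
Substitute p = j*10: L(j10) = 0.035223 - 0.0267645j.
|L(j10)| = sqrt(Re² + Im²) = 0.04424.
20*log₁₀(0.04424) = -27.08 dB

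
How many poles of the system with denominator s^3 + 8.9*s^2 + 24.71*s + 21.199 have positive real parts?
s^3 + 8.9*s^2 + 24.71*s + 21.199 = (s + 4.3)(s + 1.7)(s + 2.9). Poles: -1.7, -2.9, -4.3. RHP poles (Re>0): 0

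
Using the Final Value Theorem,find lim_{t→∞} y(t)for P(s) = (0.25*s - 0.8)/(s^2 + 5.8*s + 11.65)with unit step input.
FVT: lim_{t→∞} y(t) = lim_{s→0} s*Y(s) where Y(s) = P(s)/s.
= lim_{s→0} P(s) = P(0) = num(0)/den(0) = -0.8/11.65 = -0.06867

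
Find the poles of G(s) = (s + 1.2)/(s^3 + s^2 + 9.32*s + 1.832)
Set denominator = 0: s^3 + s^2 + 9.32*s + 1.832 = (s + 0.2)(s^2 + 0.8*s + 9.16) = 0 → Poles: -0.2, -0.4 + 3j, -0.4 - 3j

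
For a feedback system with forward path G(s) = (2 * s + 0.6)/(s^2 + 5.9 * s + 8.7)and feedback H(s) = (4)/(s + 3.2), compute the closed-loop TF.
Closed-loop T = G/(1+GH).
Numerator: G_num * H_den = 2*s^2 + 7*s + 1.92.
Denominator: G_den * H_den + G_num * H_num = (s^3 + 9.1*s^2 + 27.58*s + 27.84) + (8*s + 2.4) = s^3 + 9.1*s^2 + 35.58*s + 30.24.
T(s) = (2*s^2 + 7*s + 1.92)/(s^3 + 9.1*s^2 + 35.58*s + 30.24)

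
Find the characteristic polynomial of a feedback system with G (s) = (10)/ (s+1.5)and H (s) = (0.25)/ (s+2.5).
Characteristic poly = G_den * H_den + G_num * H_num = (s^2 + 4*s + 3.75) + (2.5) = s^2 + 4*s + 6.25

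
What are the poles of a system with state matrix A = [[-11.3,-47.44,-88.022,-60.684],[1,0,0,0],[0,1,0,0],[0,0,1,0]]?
Eigenvalues solve det(λI - A) = 0.
Characteristic polynomial: λ^4 + 11.3*λ^3 + 47.44*λ^2 + 88.022*λ + 60.684 = 0.
Factor: (λ + 2)(λ + 3.9)(λ^2 + 5.4*λ + 7.78) = 0.
Roots: -2, -2.7 + 0.7j, -2.7 - 0.7j, -3.9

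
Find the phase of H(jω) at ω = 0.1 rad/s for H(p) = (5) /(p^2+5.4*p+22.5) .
Substitute p = j*0.1: H(j0.1) = 0.222193 - 0.005335j.
∠H(j0.1) = atan2(Im, Re) = atan2(-0.005335, 0.222193) = -1.38°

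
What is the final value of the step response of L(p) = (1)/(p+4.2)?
FVT: lim_{t→∞} y(t) = lim_{p→0} p*Y(p) where Y(p) = L(p)/p.
= lim_{p→0} L(p) = L(0) = num(0)/den(0) = 1/4.2 = 0.2381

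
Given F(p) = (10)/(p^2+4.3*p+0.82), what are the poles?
Set denominator = 0: p^2 + 4.3*p + 0.82 = (p + 0.2)(p + 4.1) = 0 → Poles: -0.2, -4.1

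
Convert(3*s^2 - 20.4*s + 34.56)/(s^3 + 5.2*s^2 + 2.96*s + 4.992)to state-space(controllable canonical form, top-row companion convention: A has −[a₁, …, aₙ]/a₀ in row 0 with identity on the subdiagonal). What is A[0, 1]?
Reachable canonical form for den = s^3 + 5.2*s^2 + 2.96*s + 4.992: top row of A = -[a₁,a₂,...,aₙ]/a₀, ones on the subdiagonal, zeros elsewhere.
A = [[-5.2, -2.96, -4.992], [1, 0, 0], [0, 1, 0]].
A[0,1] = -2.96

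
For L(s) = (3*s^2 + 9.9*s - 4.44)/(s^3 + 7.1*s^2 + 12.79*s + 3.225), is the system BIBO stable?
Denominator: s^3 + 7.1*s^2 + 12.79*s + 3.225 = (s + 4.3)(s + 0.3)(s + 2.5). Poles: -0.3, -2.5, -4.3. All Re(p)<0: Yes (stable)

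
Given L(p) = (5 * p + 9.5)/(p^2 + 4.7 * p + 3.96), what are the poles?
Set denominator = 0: p^2 + 4.7*p + 3.96 = (p + 3.6)(p + 1.1) = 0 → Poles: -1.1, -3.6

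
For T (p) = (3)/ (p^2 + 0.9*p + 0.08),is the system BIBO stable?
Denominator: p^2 + 0.9*p + 0.08 = (p + 0.8)(p + 0.1). Poles: -0.1, -0.8. All Re(p)<0: Yes (stable)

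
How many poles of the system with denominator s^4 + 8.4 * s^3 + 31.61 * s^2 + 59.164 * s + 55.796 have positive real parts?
s^4 + 8.4*s^3 + 31.61*s^2 + 59.164*s + 55.796 = (s^2 + 2.8*s + 5.2)(s^2 + 5.6*s + 10.73). Poles: -1.4 + 1.8j, -1.4 - 1.8j, -2.8 + 1.7j, -2.8 - 1.7j. RHP poles (Re>0): 0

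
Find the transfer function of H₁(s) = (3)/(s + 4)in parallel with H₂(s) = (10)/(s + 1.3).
Parallel: H = H₁ + H₂ = (n₁·d₂ + n₂·d₁)/(d₁·d₂).
n₁·d₂ = 3*s + 3.9. n₂·d₁ = 10*s + 40. Sum = 13*s + 43.9. d₁·d₂ = s^2 + 5.3*s + 5.2.
H(s) = (13*s + 43.9)/(s^2 + 5.3*s + 5.2)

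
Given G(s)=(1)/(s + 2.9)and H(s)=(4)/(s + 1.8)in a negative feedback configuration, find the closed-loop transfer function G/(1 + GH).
Closed-loop T = G/(1+GH).
Numerator: G_num * H_den = s + 1.8.
Denominator: G_den * H_den + G_num * H_num = (s^2 + 4.7*s + 5.22) + (4) = s^2 + 4.7*s + 9.22.
T(s) = (s + 1.8)/(s^2 + 4.7*s + 9.22)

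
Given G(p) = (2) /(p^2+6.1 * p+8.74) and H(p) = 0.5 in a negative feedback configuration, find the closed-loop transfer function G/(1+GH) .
Closed-loop T = G/(1+GH).
Numerator: G_num * H_den = 2.
Denominator: G_den * H_den + G_num * H_num = (p^2 + 6.1*p + 8.74) + (1) = p^2 + 6.1*p + 9.74.
T(p) = (2)/(p^2 + 6.1*p + 9.74)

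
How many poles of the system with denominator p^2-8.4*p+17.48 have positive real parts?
p^2 - 8.4*p + 17.48 = (p - 3.8)(p - 4.6). Poles: 3.8, 4.6. RHP poles (Re>0): 2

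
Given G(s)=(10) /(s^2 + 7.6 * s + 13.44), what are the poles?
Set denominator = 0: s^2 + 7.6*s + 13.44 = (s + 4.8)(s + 2.8) = 0 → Poles: -2.8, -4.8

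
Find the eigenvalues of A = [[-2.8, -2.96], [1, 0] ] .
Eigenvalues solve det(λI - A) = 0.
Characteristic polynomial: λ^2 + 2.8*λ + 2.96 = 0.
Roots: -1.4 + 1j, -1.4 - 1j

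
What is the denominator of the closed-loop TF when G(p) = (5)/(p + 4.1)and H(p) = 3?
Characteristic poly = G_den * H_den + G_num * H_num = (p + 4.1) + (15) = p + 19.1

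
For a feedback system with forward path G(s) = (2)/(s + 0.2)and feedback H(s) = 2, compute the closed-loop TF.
Closed-loop T = G/(1+GH).
Numerator: G_num * H_den = 2.
Denominator: G_den * H_den + G_num * H_num = (s + 0.2) + (4) = s + 4.2.
T(s) = (2)/(s + 4.2)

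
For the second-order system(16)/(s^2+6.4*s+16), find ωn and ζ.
Standard form: ωn²/(s²+2ζωn·s+ωn²).
const=16=ωn² → ωn=4, s coeff=6.4=2ζωn → ζ=0.8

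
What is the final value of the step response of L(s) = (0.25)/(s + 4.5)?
FVT: lim_{t→∞} y(t) = lim_{s→0} s*Y(s) where Y(s) = L(s)/s.
= lim_{s→0} L(s) = L(0) = num(0)/den(0) = 0.25/4.5 = 0.05556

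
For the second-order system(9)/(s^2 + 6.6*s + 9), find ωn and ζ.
Standard form: ωn²/(s²+2ζωn·s+ωn²).
const=9=ωn² → ωn=3, s coeff=6.6=2ζωn → ζ=1.1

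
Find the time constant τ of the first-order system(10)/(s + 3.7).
First-order system: τ = -1/pole. Pole = -3.7. τ = -1/(-3.7) = 0.2703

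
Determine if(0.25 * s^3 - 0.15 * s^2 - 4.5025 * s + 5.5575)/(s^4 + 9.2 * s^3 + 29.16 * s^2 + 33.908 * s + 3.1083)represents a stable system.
Denominator: s^4 + 9.2*s^3 + 29.16*s^2 + 33.908*s + 3.1083 = (s + 0.1)(s + 3.9)(s^2 + 5.2*s + 7.97). Poles: -0.1, -2.6 + 1.1j, -2.6 - 1.1j, -3.9. All Re(p)<0: Yes (stable)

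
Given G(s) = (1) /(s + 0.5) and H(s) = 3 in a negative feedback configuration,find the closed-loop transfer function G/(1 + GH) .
Closed-loop T = G/(1+GH).
Numerator: G_num * H_den = 1.
Denominator: G_den * H_den + G_num * H_num = (s + 0.5) + (3) = s + 3.5.
T(s) = (1)/(s + 3.5)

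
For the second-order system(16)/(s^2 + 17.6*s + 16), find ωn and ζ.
Standard form: ωn²/(s²+2ζωn·s+ωn²).
const=16=ωn² → ωn=4, s coeff=17.6=2ζωn → ζ=2.2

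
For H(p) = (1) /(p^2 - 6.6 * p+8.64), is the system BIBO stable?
Denominator: p^2 - 6.6*p + 8.64 = (p - 1.8)(p - 4.8). Poles: 1.8, 4.8. All Re(p)<0: No (unstable)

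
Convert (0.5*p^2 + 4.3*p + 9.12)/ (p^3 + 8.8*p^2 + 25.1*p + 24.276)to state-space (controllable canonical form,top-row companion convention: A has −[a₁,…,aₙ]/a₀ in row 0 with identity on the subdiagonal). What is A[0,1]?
Reachable canonical form for den = p^3 + 8.8*p^2 + 25.1*p + 24.276: top row of A = -[a₁,a₂,...,aₙ]/a₀, ones on the subdiagonal, zeros elsewhere.
A = [[-8.8, -25.1, -24.276], [1, 0, 0], [0, 1, 0]].
A[0,1] = -25.1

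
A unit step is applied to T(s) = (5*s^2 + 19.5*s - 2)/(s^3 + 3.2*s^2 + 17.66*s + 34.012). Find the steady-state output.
FVT: lim_{t→∞} y(t) = lim_{s→0} s*Y(s) where Y(s) = T(s)/s.
= lim_{s→0} T(s) = T(0) = num(0)/den(0) = -2/34.012 = -0.0588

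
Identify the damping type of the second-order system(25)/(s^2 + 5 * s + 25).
Standard form: ωn²/(s²+2ζωn·s+ωn²) gives ωn=5, ζ=0.5.
Underdamped (ζ = 0.5 < 1)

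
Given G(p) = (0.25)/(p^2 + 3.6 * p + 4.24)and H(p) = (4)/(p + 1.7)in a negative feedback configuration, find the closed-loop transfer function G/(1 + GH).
Closed-loop T = G/(1+GH).
Numerator: G_num * H_den = 0.25*p + 0.425.
Denominator: G_den * H_den + G_num * H_num = (p^3 + 5.3*p^2 + 10.36*p + 7.208) + (1) = p^3 + 5.3*p^2 + 10.36*p + 8.208.
T(p) = (0.25*p + 0.425)/(p^3 + 5.3*p^2 + 10.36*p + 8.208)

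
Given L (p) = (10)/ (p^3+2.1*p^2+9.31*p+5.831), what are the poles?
Set denominator = 0: p^3 + 2.1*p^2 + 9.31*p + 5.831 = (p + 0.7)(p^2 + 1.4*p + 8.33) = 0 → Poles: -0.7, -0.7 + 2.8j, -0.7 - 2.8j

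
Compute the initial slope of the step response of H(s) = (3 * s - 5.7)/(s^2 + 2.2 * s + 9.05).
IVT: y'(0⁺) = lim_{s→∞} s²·Y(s) = lim_{s→∞} s·H(s).
deg(num) = 1, deg(den) = 2, relative degree = 1, so s·H(s) → (leading num)/(leading den) = 3/1 = 3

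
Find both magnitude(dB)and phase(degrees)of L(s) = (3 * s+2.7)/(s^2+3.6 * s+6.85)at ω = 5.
Substitute s = j*5: L(j5) = 0.338211 - 0.49103j.
|L| = 20*log₁₀(sqrt(Re²+Im²)) = -4.49 dB.
∠L = atan2(Im, Re) = -55.44°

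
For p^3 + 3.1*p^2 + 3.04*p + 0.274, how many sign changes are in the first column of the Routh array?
Routh array:
p^3: [1, 3.04]; p^2: [3.1, 0.274]; p^1: [2.95161]; p^0: [0.274]
First column: [1, 3.1, 2.95161, 0.274]. Sign changes = 0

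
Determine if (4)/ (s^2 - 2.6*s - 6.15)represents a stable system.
Denominator: s^2 - 2.6*s - 6.15 = (s - 4.1)(s + 1.5). Poles: -1.5, 4.1. All Re(p)<0: No (unstable)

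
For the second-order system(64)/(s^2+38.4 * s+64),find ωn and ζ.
Standard form: ωn²/(s²+2ζωn·s+ωn²).
const=64=ωn² → ωn=8, s coeff=38.4=2ζωn → ζ=2.4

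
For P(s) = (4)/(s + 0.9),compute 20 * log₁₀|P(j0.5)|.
Substitute s = j*0.5: P(j0.5) = 3.39623 - 1.88679j.
|P(j0.5)| = sqrt(Re² + Im²) = 3.885.
20*log₁₀(3.885) = 11.79 dB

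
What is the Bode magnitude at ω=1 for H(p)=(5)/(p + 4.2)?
Substitute p = j*1: H(j1) = 1.12661 - 0.26824j.
|H(j1)| = sqrt(Re² + Im²) = 1.158.
20*log₁₀(1.158) = 1.27 dB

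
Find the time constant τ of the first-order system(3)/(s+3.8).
First-order system: τ = -1/pole. Pole = -3.8. τ = -1/(-3.8) = 0.2632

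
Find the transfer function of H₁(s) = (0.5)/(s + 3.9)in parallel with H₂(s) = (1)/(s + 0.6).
Parallel: H = H₁ + H₂ = (n₁·d₂ + n₂·d₁)/(d₁·d₂).
n₁·d₂ = 0.5*s + 0.3. n₂·d₁ = s + 3.9. Sum = 1.5*s + 4.2. d₁·d₂ = s^2 + 4.5*s + 2.34.
H(s) = (1.5*s + 4.2)/(s^2 + 4.5*s + 2.34)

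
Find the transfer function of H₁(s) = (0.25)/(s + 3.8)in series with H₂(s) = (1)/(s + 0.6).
Series: H = H₁ · H₂ = (n₁·n₂)/(d₁·d₂).
Num: n₁·n₂ = 0.25. Den: d₁·d₂ = s^2 + 4.4*s + 2.28.
H(s) = (0.25)/(s^2 + 4.4*s + 2.28)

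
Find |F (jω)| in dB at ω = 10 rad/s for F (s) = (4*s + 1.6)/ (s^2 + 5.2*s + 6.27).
Substitute s = j*10: F(j10) = 0.167985 - 0.333562j.
|F(j10)| = sqrt(Re² + Im²) = 0.3735.
20*log₁₀(0.3735) = -8.55 dB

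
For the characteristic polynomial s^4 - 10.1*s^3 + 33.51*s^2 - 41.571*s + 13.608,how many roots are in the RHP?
s^4 - 10.1*s^3 + 33.51*s^2 - 41.571*s + 13.608 = (s - 2.7)(s - 4.8)(s - 0.5)(s - 2.1). Poles: 0.5, 2.1, 2.7, 4.8. RHP poles (Re>0): 4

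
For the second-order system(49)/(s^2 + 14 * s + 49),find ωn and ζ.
Standard form: ωn²/(s²+2ζωn·s+ωn²).
const=49=ωn² → ωn=7, s coeff=14=2ζωn → ζ=1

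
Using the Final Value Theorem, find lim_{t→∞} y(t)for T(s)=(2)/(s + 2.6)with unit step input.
FVT: lim_{t→∞} y(t) = lim_{s→0} s*Y(s) where Y(s) = T(s)/s.
= lim_{s→0} T(s) = T(0) = num(0)/den(0) = 2/2.6 = 0.7692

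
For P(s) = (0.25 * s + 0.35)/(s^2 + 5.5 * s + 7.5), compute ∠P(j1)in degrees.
Substitute s = j*1: P(j1) = 0.0503448 - 0.00413793j.
∠P(j1) = atan2(Im, Re) = atan2(-0.00413793, 0.0503448) = -4.70°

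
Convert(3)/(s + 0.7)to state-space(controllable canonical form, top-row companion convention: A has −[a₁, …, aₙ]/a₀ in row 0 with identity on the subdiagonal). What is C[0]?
Reachable canonical form: C = numerator coefficients (right-aligned, zero-padded to length n).
num = 3, C = [[3]].
C[0] = 3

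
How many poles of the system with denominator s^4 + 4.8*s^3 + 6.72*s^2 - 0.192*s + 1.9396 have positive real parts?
s^4 + 4.8*s^3 + 6.72*s^2 - 0.192*s + 1.9396 = (s^2 - 0.2*s + 0.26)(s^2 + 5*s + 7.46). Poles: -2.5 + 1.1j, -2.5 - 1.1j, 0.1 + 0.5j, 0.1 - 0.5j. RHP poles (Re>0): 2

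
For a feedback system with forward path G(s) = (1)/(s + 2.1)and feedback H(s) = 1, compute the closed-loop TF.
Closed-loop T = G/(1+GH).
Numerator: G_num * H_den = 1.
Denominator: G_den * H_den + G_num * H_num = (s + 2.1) + (1) = s + 3.1.
T(s) = (1)/(s + 3.1)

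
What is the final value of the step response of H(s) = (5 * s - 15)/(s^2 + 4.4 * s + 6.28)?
FVT: lim_{t→∞} y(t) = lim_{s→0} s*Y(s) where Y(s) = H(s)/s.
= lim_{s→0} H(s) = H(0) = num(0)/den(0) = -15/6.28 = -2.389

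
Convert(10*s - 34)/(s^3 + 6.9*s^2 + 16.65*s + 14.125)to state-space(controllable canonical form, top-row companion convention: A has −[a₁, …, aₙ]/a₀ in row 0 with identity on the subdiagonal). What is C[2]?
Reachable canonical form: C = numerator coefficients (right-aligned, zero-padded to length n).
num = 10*s - 34, C = [[0, 10, -34]].
C[2] = -34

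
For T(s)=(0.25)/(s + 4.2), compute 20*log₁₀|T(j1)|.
Substitute s = j*1: T(j1) = 0.0563305 - 0.013412j.
|T(j1)| = sqrt(Re² + Im²) = 0.05791.
20*log₁₀(0.05791) = -24.75 dB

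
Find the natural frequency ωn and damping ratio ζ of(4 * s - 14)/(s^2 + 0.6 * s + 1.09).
Underdamped: complex pole -0.3 + 1j. ωn = |pole| = 1.044, ζ = -Re(pole)/ωn = 0.2873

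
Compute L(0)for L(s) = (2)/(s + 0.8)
DC gain = L(0) = num(0)/den(0) = 2/0.8 = 2.5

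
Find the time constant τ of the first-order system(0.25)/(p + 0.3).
First-order system: τ = -1/pole. Pole = -0.3. τ = -1/(-0.3) = 3.333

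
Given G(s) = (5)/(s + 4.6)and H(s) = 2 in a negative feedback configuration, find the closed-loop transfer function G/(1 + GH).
Closed-loop T = G/(1+GH).
Numerator: G_num * H_den = 5.
Denominator: G_den * H_den + G_num * H_num = (s + 4.6) + (10) = s + 14.6.
T(s) = (5)/(s + 14.6)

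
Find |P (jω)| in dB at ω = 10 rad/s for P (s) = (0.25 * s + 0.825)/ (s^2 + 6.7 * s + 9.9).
Substitute s = j*10: P(j10) = 0.00739013 - 0.0222515j.
|P(j10)| = sqrt(Re² + Im²) = 0.02345.
20*log₁₀(0.02345) = -32.60 dB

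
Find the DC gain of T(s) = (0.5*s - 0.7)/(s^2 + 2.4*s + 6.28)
DC gain = T(0) = num(0)/den(0) = -0.7/6.28 = -0.1115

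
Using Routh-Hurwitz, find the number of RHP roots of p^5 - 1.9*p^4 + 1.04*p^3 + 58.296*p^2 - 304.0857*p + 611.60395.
Routh array:
p^5: [1, 1.04, -304.0857]; p^4: [-1.9, 58.296, 611.60395]; p^3: [31.7221, 17.8111]; p^2: [59.3628, 611.60395]; p^1: [-309.016]; p^0: [611.60395]
First column: [1, -1.9, 31.7221, 59.3628, -309.016, 611.60395]. Sign changes = RHP roots = 4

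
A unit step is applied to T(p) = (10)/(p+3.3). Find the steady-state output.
FVT: lim_{t→∞} y(t) = lim_{p→0} p*Y(p) where Y(p) = T(p)/p.
= lim_{p→0} T(p) = T(0) = num(0)/den(0) = 10/3.3 = 3.03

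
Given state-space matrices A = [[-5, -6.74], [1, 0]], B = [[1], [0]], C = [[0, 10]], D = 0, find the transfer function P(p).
P(p) = C(pI - A)⁻¹B + D.
Characteristic polynomial det(pI - A) = p^2 + 5*p + 6.74.
Numerator from C·adj(pI-A)·B + D·det(pI-A) = 10.
P(p) = (10)/(p^2 + 5*p + 6.74)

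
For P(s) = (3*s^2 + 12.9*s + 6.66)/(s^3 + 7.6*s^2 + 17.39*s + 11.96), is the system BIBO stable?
Denominator: s^3 + 7.6*s^2 + 17.39*s + 11.96 = (s + 4)(s + 1.3)(s + 2.3). Poles: -1.3, -2.3, -4. All Re(p)<0: Yes (stable)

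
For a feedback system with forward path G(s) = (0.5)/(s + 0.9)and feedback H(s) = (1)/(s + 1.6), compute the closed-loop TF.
Closed-loop T = G/(1+GH).
Numerator: G_num * H_den = 0.5*s + 0.8.
Denominator: G_den * H_den + G_num * H_num = (s^2 + 2.5*s + 1.44) + (0.5) = s^2 + 2.5*s + 1.94.
T(s) = (0.5*s + 0.8)/(s^2 + 2.5*s + 1.94)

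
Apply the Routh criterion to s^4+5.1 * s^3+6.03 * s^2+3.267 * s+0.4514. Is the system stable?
Routh array:
s^4: [1, 6.03, 0.4514]; s^3: [5.1, 3.267]; s^2: [5.38941, 0.4514]; s^1: [2.83984]; s^0: [0.4514]
First column: [1, 5.1, 5.38941, 2.83984, 0.4514]. Sign changes = 0.
Yes, stable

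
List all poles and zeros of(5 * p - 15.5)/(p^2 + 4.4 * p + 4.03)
Set denominator = 0: p^2 + 4.4*p + 4.03 = (p + 1.3)(p + 3.1) = 0 → Poles: -1.3, -3.1
Set numerator = 0: 5*p - 15.5 = 0 → Zeros: 3.1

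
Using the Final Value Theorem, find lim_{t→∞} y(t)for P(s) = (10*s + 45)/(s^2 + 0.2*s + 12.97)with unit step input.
FVT: lim_{t→∞} y(t) = lim_{s→0} s*Y(s) where Y(s) = P(s)/s.
= lim_{s→0} P(s) = P(0) = num(0)/den(0) = 45/12.97 = 3.47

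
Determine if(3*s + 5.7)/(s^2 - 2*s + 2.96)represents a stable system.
Denominator: s^2 - 2*s + 2.96. Poles: 1 + 1.4j, 1 - 1.4j. All Re(p)<0: No (unstable)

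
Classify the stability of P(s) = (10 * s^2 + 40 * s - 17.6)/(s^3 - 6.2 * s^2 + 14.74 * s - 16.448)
Denominator: s^3 - 6.2*s^2 + 14.74*s - 16.448 = (s - 3.2)(s^2 - 3*s + 5.14). Poles: 1.5 + 1.7j, 1.5 - 1.7j, 3.2. Unstable (3 pole(s) in RHP)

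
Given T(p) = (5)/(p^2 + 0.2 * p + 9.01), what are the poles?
Set denominator = 0: p^2 + 0.2*p + 9.01 = 0 → Poles: -0.1 + 3j, -0.1 - 3j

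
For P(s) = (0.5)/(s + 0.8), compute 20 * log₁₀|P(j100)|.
Substitute s = j*100: P(j100) = 3.99974e-05 - 0.00499968j.
|P(j100)| = sqrt(Re² + Im²) = 0.005.
20*log₁₀(0.005) = -46.02 dB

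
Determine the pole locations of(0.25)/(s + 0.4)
Set denominator = 0: s + 0.4 = 0 → Poles: -0.4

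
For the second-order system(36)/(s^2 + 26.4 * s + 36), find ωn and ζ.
Standard form: ωn²/(s²+2ζωn·s+ωn²).
const=36=ωn² → ωn=6, s coeff=26.4=2ζωn → ζ=2.2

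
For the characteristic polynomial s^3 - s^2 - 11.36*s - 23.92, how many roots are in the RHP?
s^3 - s^2 - 11.36*s - 23.92 = (s - 4.6)(s^2 + 3.6*s + 5.2). Poles: -1.8 + 1.4j, -1.8 - 1.4j, 4.6. RHP poles (Re>0): 1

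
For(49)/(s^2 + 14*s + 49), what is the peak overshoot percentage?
Standard form: ωn²/(s²+2ζωn·s+ωn²) → ωn = 7, ζ = 1.
ζ ≥ 1, so the response is non-oscillatory: peak overshoot = 0%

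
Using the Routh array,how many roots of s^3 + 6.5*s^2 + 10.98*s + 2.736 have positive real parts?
Routh array:
s^3: [1, 10.98]; s^2: [6.5, 2.736]; s^1: [10.5591]; s^0: [2.736]
First column: [1, 6.5, 10.5591, 2.736]. Sign changes = RHP roots = 0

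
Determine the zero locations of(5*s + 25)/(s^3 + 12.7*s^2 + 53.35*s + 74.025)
Set numerator = 0: 5*s + 25 = 0 → Zeros: -5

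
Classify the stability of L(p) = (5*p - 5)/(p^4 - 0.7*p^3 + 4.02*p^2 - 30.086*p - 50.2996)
Denominator: p^4 - 0.7*p^3 + 4.02*p^2 - 30.086*p - 50.2996 = (p - 3.4)(p + 1.3)(p^2 + 1.4*p + 11.38). Poles: -0.7 + 3.3j, -0.7 - 3.3j, -1.3, 3.4. Unstable (1 pole(s) in RHP)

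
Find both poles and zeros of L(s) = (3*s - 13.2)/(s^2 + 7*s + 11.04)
Set denominator = 0: s^2 + 7*s + 11.04 = (s + 4.6)(s + 2.4) = 0 → Poles: -2.4, -4.6
Set numerator = 0: 3*s - 13.2 = 0 → Zeros: 4.4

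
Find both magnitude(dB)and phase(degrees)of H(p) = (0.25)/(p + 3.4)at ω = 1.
Substitute p = j*1: H(j1) = 0.0676752 - 0.0199045j.
|H| = 20*log₁₀(sqrt(Re²+Im²)) = -23.03 dB.
∠H = atan2(Im, Re) = -16.39°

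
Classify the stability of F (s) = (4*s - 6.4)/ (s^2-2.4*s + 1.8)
Denominator: s^2 - 2.4*s + 1.8. Poles: 1.2 + 0.6j, 1.2 - 0.6j. Unstable (2 pole(s) in RHP)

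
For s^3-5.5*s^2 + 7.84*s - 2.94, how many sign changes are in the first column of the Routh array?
Routh array:
s^3: [1, 7.84]; s^2: [-5.5, -2.94]; s^1: [7.30545]; s^0: [-2.94]
First column: [1, -5.5, 7.30545, -2.94]. Sign changes = 3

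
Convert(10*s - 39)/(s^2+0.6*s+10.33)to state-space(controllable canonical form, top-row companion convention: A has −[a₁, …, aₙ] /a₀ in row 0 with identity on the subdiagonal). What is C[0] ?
Reachable canonical form: C = numerator coefficients (right-aligned, zero-padded to length n).
num = 10*s - 39, C = [[10, -39]].
C[0] = 10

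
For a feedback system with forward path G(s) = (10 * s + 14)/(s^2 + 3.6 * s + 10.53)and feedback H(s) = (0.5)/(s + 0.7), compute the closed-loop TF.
Closed-loop T = G/(1+GH).
Numerator: G_num * H_den = 10*s^2 + 21*s + 9.8.
Denominator: G_den * H_den + G_num * H_num = (s^3 + 4.3*s^2 + 13.05*s + 7.371) + (5*s + 7) = s^3 + 4.3*s^2 + 18.05*s + 14.371.
T(s) = (10*s^2 + 21*s + 9.8)/(s^3 + 4.3*s^2 + 18.05*s + 14.371)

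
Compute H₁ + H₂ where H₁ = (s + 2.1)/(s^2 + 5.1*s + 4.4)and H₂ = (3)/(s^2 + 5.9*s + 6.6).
Parallel: H = H₁ + H₂ = (n₁·d₂ + n₂·d₁)/(d₁·d₂).
n₁·d₂ = s^3 + 8*s^2 + 18.99*s + 13.86. n₂·d₁ = 3*s^2 + 15.3*s + 13.2. Sum = s^3 + 11*s^2 + 34.29*s + 27.06. d₁·d₂ = s^4 + 11*s^3 + 41.09*s^2 + 59.62*s + 29.04.
H(s) = (s^3 + 11*s^2 + 34.29*s + 27.06)/(s^4 + 11*s^3 + 41.09*s^2 + 59.62*s + 29.04)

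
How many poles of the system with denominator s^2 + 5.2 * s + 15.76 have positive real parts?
Poles: -2.6 + 3j, -2.6 - 3j. RHP poles (Re>0): 0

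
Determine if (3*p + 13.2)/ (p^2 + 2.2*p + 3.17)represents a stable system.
Denominator: p^2 + 2.2*p + 3.17. Poles: -1.1 + 1.4j, -1.1 - 1.4j. All Re(p)<0: Yes (stable)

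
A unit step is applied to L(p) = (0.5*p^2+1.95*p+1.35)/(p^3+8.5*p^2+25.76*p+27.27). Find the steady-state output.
FVT: lim_{t→∞} y(t) = lim_{p→0} p*Y(p) where Y(p) = L(p)/p.
= lim_{p→0} L(p) = L(0) = num(0)/den(0) = 1.35/27.27 = 0.0495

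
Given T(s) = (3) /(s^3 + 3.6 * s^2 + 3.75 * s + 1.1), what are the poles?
Set denominator = 0: s^3 + 3.6*s^2 + 3.75*s + 1.1 = (s + 1.1)(s + 2)(s + 0.5) = 0 → Poles: -0.5, -1.1, -2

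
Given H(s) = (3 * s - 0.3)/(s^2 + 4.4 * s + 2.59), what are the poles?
Set denominator = 0: s^2 + 4.4*s + 2.59 = (s + 0.7)(s + 3.7) = 0 → Poles: -0.7, -3.7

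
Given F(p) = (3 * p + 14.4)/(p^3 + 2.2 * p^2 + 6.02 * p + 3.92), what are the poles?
Set denominator = 0: p^3 + 2.2*p^2 + 6.02*p + 3.92 = (p + 0.8)(p^2 + 1.4*p + 4.9) = 0 → Poles: -0.7 + 2.1j, -0.7 - 2.1j, -0.8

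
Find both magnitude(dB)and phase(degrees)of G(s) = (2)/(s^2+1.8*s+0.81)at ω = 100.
Substitute s = j*100: G(j100) = -0.000199951 - 3.59942e-06j.
|G| = 20*log₁₀(sqrt(Re²+Im²)) = -73.98 dB.
∠G = atan2(Im, Re) = -178.97°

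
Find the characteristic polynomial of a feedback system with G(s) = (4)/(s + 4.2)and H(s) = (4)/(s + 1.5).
Characteristic poly = G_den * H_den + G_num * H_num = (s^2 + 5.7*s + 6.3) + (16) = s^2 + 5.7*s + 22.3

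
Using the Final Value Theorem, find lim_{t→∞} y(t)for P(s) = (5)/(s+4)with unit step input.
FVT: lim_{t→∞} y(t) = lim_{s→0} s*Y(s) where Y(s) = P(s)/s.
= lim_{s→0} P(s) = P(0) = num(0)/den(0) = 5/4 = 1.25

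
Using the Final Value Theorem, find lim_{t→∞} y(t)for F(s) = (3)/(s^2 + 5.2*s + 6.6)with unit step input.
FVT: lim_{t→∞} y(t) = lim_{s→0} s*Y(s) where Y(s) = F(s)/s.
= lim_{s→0} F(s) = F(0) = num(0)/den(0) = 3/6.6 = 0.4545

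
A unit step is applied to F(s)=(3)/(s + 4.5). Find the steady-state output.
FVT: lim_{t→∞} y(t) = lim_{s→0} s*Y(s) where Y(s) = F(s)/s.
= lim_{s→0} F(s) = F(0) = num(0)/den(0) = 3/4.5 = 0.6667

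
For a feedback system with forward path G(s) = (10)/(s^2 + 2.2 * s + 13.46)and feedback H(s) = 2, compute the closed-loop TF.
Closed-loop T = G/(1+GH).
Numerator: G_num * H_den = 10.
Denominator: G_den * H_den + G_num * H_num = (s^2 + 2.2*s + 13.46) + (20) = s^2 + 2.2*s + 33.46.
T(s) = (10)/(s^2 + 2.2*s + 33.46)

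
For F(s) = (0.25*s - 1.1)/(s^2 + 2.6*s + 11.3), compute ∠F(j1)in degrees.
Substitute s = j*1: F(j1) = -0.0946389 + 0.0481613j.
∠F(j1) = atan2(Im, Re) = atan2(0.0481613, -0.0946389) = 153.03°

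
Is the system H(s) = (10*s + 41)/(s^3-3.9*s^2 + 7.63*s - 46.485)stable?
Denominator: s^3 - 3.9*s^2 + 7.63*s - 46.485 = (s - 4.5)(s^2 + 0.6*s + 10.33). Poles: -0.3 + 3.2j, -0.3 - 3.2j, 4.5. All Re(p)<0: No (unstable)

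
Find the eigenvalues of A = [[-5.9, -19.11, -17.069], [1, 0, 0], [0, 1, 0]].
Eigenvalues solve det(λI - A) = 0.
Characteristic polynomial: λ^3 + 5.9*λ^2 + 19.11*λ + 17.069 = 0.
Factor: (λ + 1.3)(λ^2 + 4.6*λ + 13.13) = 0.
Roots: -1.3, -2.3 + 2.8j, -2.3 - 2.8j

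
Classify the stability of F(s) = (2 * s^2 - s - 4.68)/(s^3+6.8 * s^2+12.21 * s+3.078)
Denominator: s^3 + 6.8*s^2 + 12.21*s + 3.078 = (s + 0.3)(s + 2.7)(s + 3.8). Poles: -0.3, -2.7, -3.8. Stable (all poles in LHP)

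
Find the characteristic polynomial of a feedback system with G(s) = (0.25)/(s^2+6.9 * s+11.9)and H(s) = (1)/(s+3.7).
Characteristic poly = G_den * H_den + G_num * H_num = (s^3 + 10.6*s^2 + 37.43*s + 44.03) + (0.25) = s^3 + 10.6*s^2 + 37.43*s + 44.28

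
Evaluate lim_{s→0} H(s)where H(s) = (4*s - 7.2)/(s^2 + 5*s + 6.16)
DC gain = H(0) = num(0)/den(0) = -7.2/6.16 = -1.169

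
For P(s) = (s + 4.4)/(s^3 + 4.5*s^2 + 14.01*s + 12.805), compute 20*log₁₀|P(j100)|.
Substitute s = j*100: P(j100) = -0.000100136 - 1.04965e-07j.
|P(j100)| = sqrt(Re² + Im²) = 0.0001001.
20*log₁₀(0.0001001) = -79.99 dB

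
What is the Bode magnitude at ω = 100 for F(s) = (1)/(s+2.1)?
Substitute s = j*100: F(j100) = 0.000209907 - 0.00999559j.
|F(j100)| = sqrt(Re² + Im²) = 0.009998.
20*log₁₀(0.009998) = -40.00 dB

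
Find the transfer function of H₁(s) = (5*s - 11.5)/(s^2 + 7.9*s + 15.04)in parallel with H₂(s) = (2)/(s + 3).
Parallel: H = H₁ + H₂ = (n₁·d₂ + n₂·d₁)/(d₁·d₂).
n₁·d₂ = 5*s^2 + 3.5*s - 34.5. n₂·d₁ = 2*s^2 + 15.8*s + 30.08. Sum = 7*s^2 + 19.3*s - 4.42. d₁·d₂ = s^3 + 10.9*s^2 + 38.74*s + 45.12.
H(s) = (7*s^2 + 19.3*s - 4.42)/(s^3 + 10.9*s^2 + 38.74*s + 45.12)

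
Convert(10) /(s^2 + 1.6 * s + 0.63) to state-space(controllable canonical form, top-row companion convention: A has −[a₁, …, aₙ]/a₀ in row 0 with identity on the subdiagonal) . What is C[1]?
Reachable canonical form: C = numerator coefficients (right-aligned, zero-padded to length n).
num = 10, C = [[0, 10]].
C[1] = 10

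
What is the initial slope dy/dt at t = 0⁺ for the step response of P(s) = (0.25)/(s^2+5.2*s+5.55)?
IVT: y'(0⁺) = lim_{s→∞} s²·Y(s) = lim_{s→∞} s·P(s).
deg(num) = 0, deg(den) = 2, relative degree = 2 ≥ 2, so s·P(s) → 0. Initial slope = 0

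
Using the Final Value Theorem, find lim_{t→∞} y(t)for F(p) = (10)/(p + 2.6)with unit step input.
FVT: lim_{t→∞} y(t) = lim_{p→0} p*Y(p) where Y(p) = F(p)/p.
= lim_{p→0} F(p) = F(0) = num(0)/den(0) = 10/2.6 = 3.846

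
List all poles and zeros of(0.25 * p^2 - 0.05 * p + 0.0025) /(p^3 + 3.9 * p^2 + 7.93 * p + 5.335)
Set denominator = 0: p^3 + 3.9*p^2 + 7.93*p + 5.335 = (p + 1.1)(p^2 + 2.8*p + 4.85) = 0 → Poles: -1.1, -1.4 + 1.7j, -1.4 - 1.7j
Set numerator = 0: 0.25*p^2 - 0.05*p + 0.0025 = 0.25*(p - 0.1)(p - 0.1) = 0 → Zeros: 0.1, 0.1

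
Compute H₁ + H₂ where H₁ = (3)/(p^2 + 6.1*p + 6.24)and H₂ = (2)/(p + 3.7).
Parallel: H = H₁ + H₂ = (n₁·d₂ + n₂·d₁)/(d₁·d₂).
n₁·d₂ = 3*p + 11.1. n₂·d₁ = 2*p^2 + 12.2*p + 12.48. Sum = 2*p^2 + 15.2*p + 23.58. d₁·d₂ = p^3 + 9.8*p^2 + 28.81*p + 23.088.
H(p) = (2*p^2 + 15.2*p + 23.58)/(p^3 + 9.8*p^2 + 28.81*p + 23.088)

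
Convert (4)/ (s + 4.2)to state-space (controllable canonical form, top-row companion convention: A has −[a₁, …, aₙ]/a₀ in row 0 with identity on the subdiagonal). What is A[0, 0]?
Reachable canonical form for den = s + 4.2: top row of A = -[a₁,a₂,...,aₙ]/a₀, ones on the subdiagonal, zeros elsewhere.
A = [[-4.2]].
A[0,0] = -4.2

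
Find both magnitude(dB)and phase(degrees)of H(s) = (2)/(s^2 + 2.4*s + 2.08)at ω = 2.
Substitute s = j*2: H(j2) = -0.143678 - 0.359195j.
|H| = 20*log₁₀(sqrt(Re²+Im²)) = -8.25 dB.
∠H = atan2(Im, Re) = -111.80°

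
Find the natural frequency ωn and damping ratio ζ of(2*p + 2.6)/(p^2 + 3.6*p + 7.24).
Underdamped: complex pole -1.8 + 2j. ωn = |pole| = 2.691, ζ = -Re(pole)/ωn = 0.669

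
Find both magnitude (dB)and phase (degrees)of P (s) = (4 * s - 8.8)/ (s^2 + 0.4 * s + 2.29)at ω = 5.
Substitute s = j*5: P(j5) = 0.461473 - 0.840029j.
|P| = 20*log₁₀(sqrt(Re²+Im²)) = -0.37 dB.
∠P = atan2(Im, Re) = -61.22°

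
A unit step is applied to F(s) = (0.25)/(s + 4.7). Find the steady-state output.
FVT: lim_{t→∞} y(t) = lim_{s→0} s*Y(s) where Y(s) = F(s)/s.
= lim_{s→0} F(s) = F(0) = num(0)/den(0) = 0.25/4.7 = 0.05319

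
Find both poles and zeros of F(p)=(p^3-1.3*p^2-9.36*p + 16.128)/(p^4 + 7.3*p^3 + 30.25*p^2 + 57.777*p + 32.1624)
Set denominator = 0: p^4 + 7.3*p^3 + 30.25*p^2 + 57.777*p + 32.1624 = (p + 0.9)(p + 2.4)(p^2 + 4*p + 14.89) = 0 → Poles: -0.9, -2 + 3.3j, -2 - 3.3j, -2.4
Set numerator = 0: p^3 - 1.3*p^2 - 9.36*p + 16.128 = (p - 2.1)(p - 2.4)(p + 3.2) = 0 → Zeros: -3.2, 2.1, 2.4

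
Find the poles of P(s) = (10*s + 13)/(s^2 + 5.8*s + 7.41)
Set denominator = 0: s^2 + 5.8*s + 7.41 = (s + 3.9)(s + 1.9) = 0 → Poles: -1.9, -3.9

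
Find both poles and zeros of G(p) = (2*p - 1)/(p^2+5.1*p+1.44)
Set denominator = 0: p^2 + 5.1*p + 1.44 = (p + 4.8)(p + 0.3) = 0 → Poles: -0.3, -4.8
Set numerator = 0: 2*p - 1 = 0 → Zeros: 0.5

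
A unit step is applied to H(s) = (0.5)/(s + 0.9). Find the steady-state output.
FVT: lim_{t→∞} y(t) = lim_{s→0} s*Y(s) where Y(s) = H(s)/s.
= lim_{s→0} H(s) = H(0) = num(0)/den(0) = 0.5/0.9 = 0.5556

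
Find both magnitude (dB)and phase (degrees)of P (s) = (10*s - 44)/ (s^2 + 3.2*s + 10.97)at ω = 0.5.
Substitute s = j*0.5: P(j0.5) = -3.94694 + 1.05551j.
|P| = 20*log₁₀(sqrt(Re²+Im²)) = 12.23 dB.
∠P = atan2(Im, Re) = 165.03°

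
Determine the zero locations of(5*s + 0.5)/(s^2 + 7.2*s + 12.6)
Set numerator = 0: 5*s + 0.5 = 0 → Zeros: -0.1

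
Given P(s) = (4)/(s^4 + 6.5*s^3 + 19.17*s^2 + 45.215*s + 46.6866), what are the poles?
Set denominator = 0: s^4 + 6.5*s^3 + 19.17*s^2 + 45.215*s + 46.6866 = (s + 1.8)(s + 3.7)(s^2 + s + 7.01) = 0 → Poles: -0.5 + 2.6j, -0.5 - 2.6j, -1.8, -3.7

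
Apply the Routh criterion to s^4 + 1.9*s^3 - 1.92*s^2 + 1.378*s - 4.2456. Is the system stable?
Routh array:
s^4: [1, -1.92, -4.2456]; s^3: [1.9, 1.378]; s^2: [-2.64526, -4.2456]; s^1: [-1.67147]; s^0: [-4.2456]
First column: [1, 1.9, -2.64526, -1.67147, -4.2456]. Sign changes = 1.
No, unstable (1 RHP root(s))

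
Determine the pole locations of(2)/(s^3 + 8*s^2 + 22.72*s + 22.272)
Set denominator = 0: s^3 + 8*s^2 + 22.72*s + 22.272 = (s + 2.4)(s^2 + 5.6*s + 9.28) = 0 → Poles: -2.4, -2.8 + 1.2j, -2.8 - 1.2j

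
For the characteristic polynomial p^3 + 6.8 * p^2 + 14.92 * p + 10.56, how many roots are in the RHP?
p^3 + 6.8*p^2 + 14.92*p + 10.56 = (p + 2.2)(p + 1.6)(p + 3). Poles: -1.6, -2.2, -3. RHP poles (Re>0): 0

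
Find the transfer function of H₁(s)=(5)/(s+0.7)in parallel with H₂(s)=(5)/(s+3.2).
Parallel: H = H₁ + H₂ = (n₁·d₂ + n₂·d₁)/(d₁·d₂).
n₁·d₂ = 5*s + 16. n₂·d₁ = 5*s + 3.5. Sum = 10*s + 19.5. d₁·d₂ = s^2 + 3.9*s + 2.24.
H(s) = (10*s + 19.5)/(s^2 + 3.9*s + 2.24)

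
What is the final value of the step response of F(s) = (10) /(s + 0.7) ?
FVT: lim_{t→∞} y(t) = lim_{s→0} s*Y(s) where Y(s) = F(s)/s.
= lim_{s→0} F(s) = F(0) = num(0)/den(0) = 10/0.7 = 14.29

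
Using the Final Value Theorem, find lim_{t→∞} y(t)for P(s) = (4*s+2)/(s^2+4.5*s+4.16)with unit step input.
FVT: lim_{t→∞} y(t) = lim_{s→0} s*Y(s) where Y(s) = P(s)/s.
= lim_{s→0} P(s) = P(0) = num(0)/den(0) = 2/4.16 = 0.4808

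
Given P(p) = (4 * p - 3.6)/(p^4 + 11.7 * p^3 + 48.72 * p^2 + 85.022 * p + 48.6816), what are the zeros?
Set numerator = 0: 4*p - 3.6 = 0 → Zeros: 0.9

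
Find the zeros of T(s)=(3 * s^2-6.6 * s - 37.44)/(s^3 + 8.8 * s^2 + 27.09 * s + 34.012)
Set numerator = 0: 3*s^2 - 6.6*s - 37.44 = 3*(s + 2.6)(s - 4.8) = 0 → Zeros: -2.6, 4.8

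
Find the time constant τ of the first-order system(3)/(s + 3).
First-order system: τ = -1/pole. Pole = -3. τ = -1/(-3) = 0.3333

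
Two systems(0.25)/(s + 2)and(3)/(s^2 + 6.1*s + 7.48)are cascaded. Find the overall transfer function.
Series: H = H₁ · H₂ = (n₁·n₂)/(d₁·d₂).
Num: n₁·n₂ = 0.75. Den: d₁·d₂ = s^3 + 8.1*s^2 + 19.68*s + 14.96.
H(s) = (0.75)/(s^3 + 8.1*s^2 + 19.68*s + 14.96)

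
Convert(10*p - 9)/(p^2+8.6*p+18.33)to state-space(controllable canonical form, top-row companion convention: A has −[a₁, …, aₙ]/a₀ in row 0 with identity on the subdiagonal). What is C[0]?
Reachable canonical form: C = numerator coefficients (right-aligned, zero-padded to length n).
num = 10*p - 9, C = [[10, -9]].
C[0] = 10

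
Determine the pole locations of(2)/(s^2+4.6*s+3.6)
Set denominator = 0: s^2 + 4.6*s + 3.6 = (s + 3.6)(s + 1) = 0 → Poles: -1, -3.6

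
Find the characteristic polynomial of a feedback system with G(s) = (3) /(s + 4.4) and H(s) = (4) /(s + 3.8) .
Characteristic poly = G_den * H_den + G_num * H_num = (s^2 + 8.2*s + 16.72) + (12) = s^2 + 8.2*s + 28.72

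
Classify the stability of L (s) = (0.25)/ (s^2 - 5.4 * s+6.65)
Denominator: s^2 - 5.4*s + 6.65 = (s - 1.9)(s - 3.5). Poles: 1.9, 3.5. Unstable (2 pole(s) in RHP)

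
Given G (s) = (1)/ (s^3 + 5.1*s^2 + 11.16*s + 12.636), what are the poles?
Set denominator = 0: s^3 + 5.1*s^2 + 11.16*s + 12.636 = (s + 2.7)(s^2 + 2.4*s + 4.68) = 0 → Poles: -1.2 + 1.8j, -1.2 - 1.8j, -2.7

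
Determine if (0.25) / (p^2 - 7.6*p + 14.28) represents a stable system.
Denominator: p^2 - 7.6*p + 14.28 = (p - 4.2)(p - 3.4). Poles: 3.4, 4.2. All Re(p)<0: No (unstable)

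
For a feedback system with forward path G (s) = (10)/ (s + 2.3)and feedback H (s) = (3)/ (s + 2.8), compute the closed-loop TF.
Closed-loop T = G/(1+GH).
Numerator: G_num * H_den = 10*s + 28.
Denominator: G_den * H_den + G_num * H_num = (s^2 + 5.1*s + 6.44) + (30) = s^2 + 5.1*s + 36.44.
T(s) = (10*s + 28)/(s^2 + 5.1*s + 36.44)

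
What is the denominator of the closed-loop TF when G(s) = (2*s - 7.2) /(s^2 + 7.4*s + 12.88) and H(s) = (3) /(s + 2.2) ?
Characteristic poly = G_den * H_den + G_num * H_num = (s^3 + 9.6*s^2 + 29.16*s + 28.336) + (6*s - 21.6) = s^3 + 9.6*s^2 + 35.16*s + 6.736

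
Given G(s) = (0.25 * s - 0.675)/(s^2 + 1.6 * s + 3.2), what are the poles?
Set denominator = 0: s^2 + 1.6*s + 3.2 = 0 → Poles: -0.8 + 1.6j, -0.8 - 1.6j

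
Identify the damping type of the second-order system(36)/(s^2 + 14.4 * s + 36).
Standard form: ωn²/(s²+2ζωn·s+ωn²) gives ωn=6, ζ=1.2.
Overdamped (ζ = 1.2 > 1)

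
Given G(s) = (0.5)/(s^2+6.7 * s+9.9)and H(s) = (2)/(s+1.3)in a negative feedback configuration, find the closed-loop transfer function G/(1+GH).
Closed-loop T = G/(1+GH).
Numerator: G_num * H_den = 0.5*s + 0.65.
Denominator: G_den * H_den + G_num * H_num = (s^3 + 8*s^2 + 18.61*s + 12.87) + (1) = s^3 + 8*s^2 + 18.61*s + 13.87.
T(s) = (0.5*s + 0.65)/(s^3 + 8*s^2 + 18.61*s + 13.87)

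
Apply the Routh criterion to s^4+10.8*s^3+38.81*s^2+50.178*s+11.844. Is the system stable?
Routh array:
s^4: [1, 38.81, 11.844]; s^3: [10.8, 50.178]; s^2: [34.1639, 11.844]; s^1: [46.4338]; s^0: [11.844]
First column: [1, 10.8, 34.1639, 46.4338, 11.844]. Sign changes = 0.
Yes, stable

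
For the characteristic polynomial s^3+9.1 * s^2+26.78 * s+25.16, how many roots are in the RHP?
s^3 + 9.1*s^2 + 26.78*s + 25.16 = (s + 2)(s + 3.7)(s + 3.4). Poles: -2, -3.4, -3.7. RHP poles (Re>0): 0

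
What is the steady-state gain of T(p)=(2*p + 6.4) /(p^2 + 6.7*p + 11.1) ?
DC gain = T(0) = num(0)/den(0) = 6.4/11.1 = 0.5766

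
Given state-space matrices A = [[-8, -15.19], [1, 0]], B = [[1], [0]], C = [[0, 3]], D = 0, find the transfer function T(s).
T(s) = C(sI - A)⁻¹B + D.
Characteristic polynomial det(sI - A) = s^2 + 8*s + 15.19.
Numerator from C·adj(sI-A)·B + D·det(sI-A) = 3.
T(s) = (3)/(s^2 + 8*s + 15.19)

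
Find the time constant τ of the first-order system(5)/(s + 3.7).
First-order system: τ = -1/pole. Pole = -3.7. τ = -1/(-3.7) = 0.2703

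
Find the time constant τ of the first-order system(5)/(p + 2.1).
First-order system: τ = -1/pole. Pole = -2.1. τ = -1/(-2.1) = 0.4762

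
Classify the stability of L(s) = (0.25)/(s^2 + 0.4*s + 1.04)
Denominator: s^2 + 0.4*s + 1.04. Poles: -0.2 + 1j, -0.2 - 1j. Stable (all poles in LHP)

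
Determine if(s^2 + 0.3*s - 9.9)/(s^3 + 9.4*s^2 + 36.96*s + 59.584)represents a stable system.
Denominator: s^3 + 9.4*s^2 + 36.96*s + 59.584 = (s + 3.8)(s^2 + 5.6*s + 15.68). Poles: -2.8 + 2.8j, -2.8 - 2.8j, -3.8. All Re(p)<0: Yes (stable)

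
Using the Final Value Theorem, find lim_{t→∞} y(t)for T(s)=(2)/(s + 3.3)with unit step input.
FVT: lim_{t→∞} y(t) = lim_{s→0} s*Y(s) where Y(s) = T(s)/s.
= lim_{s→0} T(s) = T(0) = num(0)/den(0) = 2/3.3 = 0.6061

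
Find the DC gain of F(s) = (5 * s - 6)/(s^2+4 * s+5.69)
DC gain = F(0) = num(0)/den(0) = -6/5.69 = -1.054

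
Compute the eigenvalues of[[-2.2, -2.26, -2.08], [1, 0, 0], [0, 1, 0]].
Eigenvalues solve det(λI - A) = 0.
Characteristic polynomial: λ^3 + 2.2*λ^2 + 2.26*λ + 2.08 = 0.
Factor: (λ + 1.6)(λ^2 + 0.6*λ + 1.3) = 0.
Roots: -0.3 + 1.1j, -0.3 - 1.1j, -1.6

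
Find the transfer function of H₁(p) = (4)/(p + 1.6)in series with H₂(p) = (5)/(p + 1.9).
Series: H = H₁ · H₂ = (n₁·n₂)/(d₁·d₂).
Num: n₁·n₂ = 20. Den: d₁·d₂ = p^2 + 3.5*p + 3.04.
H(p) = (20)/(p^2 + 3.5*p + 3.04)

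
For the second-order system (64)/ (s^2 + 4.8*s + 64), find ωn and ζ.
Standard form: ωn²/(s²+2ζωn·s+ωn²).
const=64=ωn² → ωn=8, s coeff=4.8=2ζωn → ζ=0.3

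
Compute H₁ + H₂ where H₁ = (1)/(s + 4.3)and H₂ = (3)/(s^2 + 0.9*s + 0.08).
Parallel: H = H₁ + H₂ = (n₁·d₂ + n₂·d₁)/(d₁·d₂).
n₁·d₂ = s^2 + 0.9*s + 0.08. n₂·d₁ = 3*s + 12.9. Sum = s^2 + 3.9*s + 12.98. d₁·d₂ = s^3 + 5.2*s^2 + 3.95*s + 0.344.
H(s) = (s^2 + 3.9*s + 12.98)/(s^3 + 5.2*s^2 + 3.95*s + 0.344)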